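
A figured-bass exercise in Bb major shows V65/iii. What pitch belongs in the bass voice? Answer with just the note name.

The applied chord V65/iii is rooted on A: A-C#-E-G.
The figure 65 means first inversion — the third is in the bass.

C#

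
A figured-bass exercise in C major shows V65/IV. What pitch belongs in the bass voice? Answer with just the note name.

The applied chord V65/IV is rooted on C: C-E-G-Bb.
The figure 65 means first inversion — the third is in the bass.

E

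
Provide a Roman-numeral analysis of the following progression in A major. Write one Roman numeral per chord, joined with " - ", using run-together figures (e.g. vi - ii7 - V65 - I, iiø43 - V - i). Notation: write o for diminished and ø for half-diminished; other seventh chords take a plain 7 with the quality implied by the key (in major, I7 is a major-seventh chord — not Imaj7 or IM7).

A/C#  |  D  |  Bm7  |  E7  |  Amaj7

A/C# has root A, degree 1 in A major, so I6.
D: root D is the subdominant; major triad there is IV.
Bm7: root B is the supertonic; minor seventh chord there is ii7.
E7: dominant seventh chord on E = scale degree 5 → V7.
Amaj7: major seventh chord on A = scale degree 1 → I7.

I6 - IV - ii7 - V7 - I7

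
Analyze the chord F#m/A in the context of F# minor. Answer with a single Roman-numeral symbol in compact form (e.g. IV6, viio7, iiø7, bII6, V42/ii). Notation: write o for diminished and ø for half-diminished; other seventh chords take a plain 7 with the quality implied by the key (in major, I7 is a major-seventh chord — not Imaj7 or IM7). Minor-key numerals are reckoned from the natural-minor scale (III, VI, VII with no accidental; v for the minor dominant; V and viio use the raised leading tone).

i6

The pitches F#-A-C# form a minor triad rooted on F#.
F# is scale degree 1 in F# minor, and a minor triad on that degree is written i.
With A in the bass the chord is in first inversion, so the figured bass is 6.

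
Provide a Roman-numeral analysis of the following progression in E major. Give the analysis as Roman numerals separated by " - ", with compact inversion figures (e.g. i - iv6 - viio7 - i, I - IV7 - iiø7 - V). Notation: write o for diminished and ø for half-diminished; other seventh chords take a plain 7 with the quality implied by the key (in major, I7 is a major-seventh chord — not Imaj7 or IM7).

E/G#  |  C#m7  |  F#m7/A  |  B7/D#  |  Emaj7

E/G# has root E, degree 1 in E major, so I6.
C#m7 has root C#, degree 6 in E major, so vi7.
F#m7/A: minor seventh chord on F# = scale degree 2 → ii65.
B7/D# has root B, degree 5 in E major, so V65.
Emaj7: major seventh chord on E = scale degree 1 → I7.

I6 - vi7 - ii65 - V65 - I7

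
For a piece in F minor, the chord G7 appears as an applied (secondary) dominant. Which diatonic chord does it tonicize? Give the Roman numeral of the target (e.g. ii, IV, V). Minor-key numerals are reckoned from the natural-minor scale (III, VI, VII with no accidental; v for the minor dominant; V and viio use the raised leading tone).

V

The chord is a dominant seventh chord on G.
A dominant resolves down a perfect fifth: G → C. In F minor, C is scale degree 5, i.e. V.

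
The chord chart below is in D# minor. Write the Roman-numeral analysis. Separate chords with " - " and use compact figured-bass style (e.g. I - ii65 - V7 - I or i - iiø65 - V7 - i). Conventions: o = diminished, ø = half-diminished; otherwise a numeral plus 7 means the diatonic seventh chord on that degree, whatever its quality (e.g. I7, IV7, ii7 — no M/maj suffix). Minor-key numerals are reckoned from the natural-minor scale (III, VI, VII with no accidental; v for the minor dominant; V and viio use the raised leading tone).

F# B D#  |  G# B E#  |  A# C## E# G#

VI64 - iio6 - V7

F#-B-D# has root B, degree 6 in D# minor, so VI64.
G#-B-E# has root E#, degree 2 in D# minor, so iio6.
A#-C##-E#-G#: dominant seventh chord on A# = scale degree 5 → V7.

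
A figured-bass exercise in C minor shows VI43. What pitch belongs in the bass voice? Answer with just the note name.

Eb

VI in C minor has root Ab; the chord is Ab-C-Eb-G.
The figure 43 means second inversion — the fifth is in the bass.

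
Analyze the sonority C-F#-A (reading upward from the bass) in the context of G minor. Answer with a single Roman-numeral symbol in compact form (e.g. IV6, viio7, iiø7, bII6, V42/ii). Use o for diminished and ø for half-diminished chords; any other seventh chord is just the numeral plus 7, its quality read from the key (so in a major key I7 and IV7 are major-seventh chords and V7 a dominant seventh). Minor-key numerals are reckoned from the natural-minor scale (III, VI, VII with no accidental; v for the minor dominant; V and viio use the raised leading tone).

viio64

Stacked in thirds the chord is F#-A-C: a diminished triad on F#.
F# is scale degree 7 in G minor, and a diminished triad on that degree is written viio.
With C in the bass the chord is in second inversion, so the figured bass is 64.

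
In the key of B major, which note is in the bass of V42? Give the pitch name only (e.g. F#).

E

V in B major has root F#; the chord is F#-A#-C#-E.
The figure 42 means third inversion — the seventh is in the bass.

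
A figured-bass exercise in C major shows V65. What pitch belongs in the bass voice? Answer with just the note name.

B

V in C major has root G; the chord is G-B-D-F.
The figure 65 means first inversion — the third is in the bass.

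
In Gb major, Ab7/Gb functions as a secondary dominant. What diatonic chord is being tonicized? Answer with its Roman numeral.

V

The chord is a dominant seventh chord on Ab.
A dominant resolves down a perfect fifth: Ab → Db. In Gb major, Db is scale degree 5, i.e. V.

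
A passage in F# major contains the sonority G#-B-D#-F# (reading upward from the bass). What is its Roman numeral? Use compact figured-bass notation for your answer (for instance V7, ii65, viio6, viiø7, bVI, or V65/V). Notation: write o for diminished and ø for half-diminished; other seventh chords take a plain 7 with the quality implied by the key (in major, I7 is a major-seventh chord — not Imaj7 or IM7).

ii7

The pitches G#-B-D#-F# form a minor seventh chord rooted on G#.
G# is scale degree 2 in F# major, and a minor seventh chord on that degree is written ii7.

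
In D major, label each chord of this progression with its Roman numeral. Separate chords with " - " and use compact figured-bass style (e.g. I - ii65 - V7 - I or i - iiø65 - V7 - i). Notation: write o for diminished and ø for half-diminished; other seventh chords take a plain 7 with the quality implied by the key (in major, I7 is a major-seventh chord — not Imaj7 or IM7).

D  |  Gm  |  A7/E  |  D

I - iv - V43 - I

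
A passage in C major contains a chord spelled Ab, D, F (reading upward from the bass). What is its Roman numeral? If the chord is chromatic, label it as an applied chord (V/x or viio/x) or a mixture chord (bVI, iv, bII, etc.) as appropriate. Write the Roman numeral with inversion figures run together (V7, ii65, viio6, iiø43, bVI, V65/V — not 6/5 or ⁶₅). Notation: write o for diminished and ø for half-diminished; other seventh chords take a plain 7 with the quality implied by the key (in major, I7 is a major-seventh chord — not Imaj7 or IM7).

iio64

Stacked in thirds the chord is D-F-Ab: a diminished triad on D.
D is the second degree of C major. This is the diminished supertonic triad, borrowed from the parallel minor.
With Ab in the bass the chord is in second inversion, so the figured bass is 64.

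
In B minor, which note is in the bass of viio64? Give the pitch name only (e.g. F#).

viio in B minor has root A#; the chord is A#-C#-E.
The figure 64 means second inversion — the fifth is in the bass.

E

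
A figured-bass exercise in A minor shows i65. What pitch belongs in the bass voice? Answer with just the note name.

C

i in A minor has root A; the chord is A-C-E-G.
The figure 65 means first inversion — the third is in the bass.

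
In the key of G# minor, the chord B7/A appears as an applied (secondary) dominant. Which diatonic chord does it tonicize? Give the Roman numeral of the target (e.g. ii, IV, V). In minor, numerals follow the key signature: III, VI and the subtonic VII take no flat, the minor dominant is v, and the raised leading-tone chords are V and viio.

VI

The chord is a dominant seventh chord on B.
A dominant resolves down a perfect fifth: B → E. In G# minor, E is scale degree 6, i.e. VI.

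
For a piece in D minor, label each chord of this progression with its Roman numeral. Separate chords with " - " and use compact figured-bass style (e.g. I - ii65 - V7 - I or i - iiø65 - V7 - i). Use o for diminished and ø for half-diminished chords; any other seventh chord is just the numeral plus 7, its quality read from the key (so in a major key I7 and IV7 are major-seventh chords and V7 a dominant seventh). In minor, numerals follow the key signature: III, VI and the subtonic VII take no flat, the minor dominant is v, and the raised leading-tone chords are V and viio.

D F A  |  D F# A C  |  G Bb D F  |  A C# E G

i - V7/iv - iv7 - V7

D-F-A: minor triad on D = scale degree 1 → i.
D-F#-A-C: chromatic; D is V of iv, so V7/iv.
G-Bb-D-F: root G is the subdominant; minor seventh chord there is iv7.
A-C#-E-G: root A is the dominant; dominant seventh chord there is V7.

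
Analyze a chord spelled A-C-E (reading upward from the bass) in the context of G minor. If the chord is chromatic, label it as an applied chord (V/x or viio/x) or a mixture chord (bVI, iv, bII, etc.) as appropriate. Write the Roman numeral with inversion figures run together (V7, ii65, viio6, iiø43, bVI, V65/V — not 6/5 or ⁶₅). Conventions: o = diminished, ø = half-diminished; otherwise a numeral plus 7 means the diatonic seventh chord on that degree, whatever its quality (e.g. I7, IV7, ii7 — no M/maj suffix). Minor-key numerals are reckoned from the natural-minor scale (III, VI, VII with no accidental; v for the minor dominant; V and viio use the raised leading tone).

ii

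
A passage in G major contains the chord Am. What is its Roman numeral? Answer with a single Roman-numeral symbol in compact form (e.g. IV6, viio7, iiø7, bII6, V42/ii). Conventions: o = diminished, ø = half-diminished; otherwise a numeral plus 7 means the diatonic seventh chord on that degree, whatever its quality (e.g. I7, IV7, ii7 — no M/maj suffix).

ii

Stacked in thirds the chord is A-C-E: a minor triad on A.
In G major, A is the supertonic; the diatonic minor triad there is ii.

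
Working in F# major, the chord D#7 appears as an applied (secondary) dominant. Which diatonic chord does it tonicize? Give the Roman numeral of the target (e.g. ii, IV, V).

ii

The chord is a dominant seventh chord on D#.
A dominant resolves down a perfect fifth: D# → G#. In F# major, G# is scale degree 2, i.e. ii.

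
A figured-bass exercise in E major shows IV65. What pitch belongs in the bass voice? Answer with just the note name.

C#

IV in E major has root A; the chord is A-C#-E-G#.
The figure 65 means first inversion — the third is in the bass.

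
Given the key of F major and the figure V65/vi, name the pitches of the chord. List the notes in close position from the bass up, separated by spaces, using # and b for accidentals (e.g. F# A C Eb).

C# E G A

V65/vi is a secondary dominant — the dominant seventh of vi. vi in F major is D, so the applied chord's root is A, a perfect fifth above.
Building a dominant seventh chord on A gives A-C#-E-G.
With the 65 figure the chord is in first inversion; from the bass C# upward in close position it reads C#-E-G-A.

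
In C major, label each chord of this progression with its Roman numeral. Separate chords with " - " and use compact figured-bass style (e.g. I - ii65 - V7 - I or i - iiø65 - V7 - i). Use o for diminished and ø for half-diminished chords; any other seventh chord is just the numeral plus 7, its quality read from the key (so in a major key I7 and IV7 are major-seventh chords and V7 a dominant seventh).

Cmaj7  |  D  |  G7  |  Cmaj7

Cmaj7: major seventh chord on C = scale degree 1 → I7.
D is the secondary dominant of V (major triad on D): V/V.
G7: root G is the dominant; dominant seventh chord there is V7.
Cmaj7 has root C, degree 1 in C major, so I7.

I7 - V/V - V7 - I7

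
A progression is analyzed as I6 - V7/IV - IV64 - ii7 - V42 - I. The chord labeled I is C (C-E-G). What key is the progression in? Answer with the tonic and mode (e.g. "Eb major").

C major

The anchor chord is a major triad on C, labeled I.
If C is scale degree 1 and the mode makes that degree carry a major triad, the tonic is C and the mode is major.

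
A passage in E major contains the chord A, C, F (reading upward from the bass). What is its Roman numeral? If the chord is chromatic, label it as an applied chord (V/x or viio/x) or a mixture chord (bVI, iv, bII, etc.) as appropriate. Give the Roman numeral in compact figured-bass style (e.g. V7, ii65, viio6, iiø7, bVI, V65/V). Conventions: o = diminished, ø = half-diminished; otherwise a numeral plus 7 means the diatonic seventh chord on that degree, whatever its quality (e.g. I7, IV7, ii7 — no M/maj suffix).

The pitches F-A-C form a major triad rooted on F.
F is the lowered second degree of E major (diatonic 2 would be F#). This is the Neapolitan sixth — a major triad on the lowered second degree, here in its customary first inversion.
With A in the bass the chord is in first inversion, so the figured bass is 6.

bII6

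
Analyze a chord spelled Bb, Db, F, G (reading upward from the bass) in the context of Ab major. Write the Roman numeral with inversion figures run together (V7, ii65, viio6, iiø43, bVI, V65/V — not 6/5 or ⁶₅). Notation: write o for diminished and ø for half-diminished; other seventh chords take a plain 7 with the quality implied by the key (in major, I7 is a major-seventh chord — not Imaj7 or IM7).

Stacked in thirds the chord is G-Bb-Db-F: a half-diminished seventh chord on G.
In Ab major, G is the leading tone; the diatonic half-diminished seventh chord there is viiø7.
With Bb in the bass the chord is in first inversion, so the figured bass is 65.

viiø65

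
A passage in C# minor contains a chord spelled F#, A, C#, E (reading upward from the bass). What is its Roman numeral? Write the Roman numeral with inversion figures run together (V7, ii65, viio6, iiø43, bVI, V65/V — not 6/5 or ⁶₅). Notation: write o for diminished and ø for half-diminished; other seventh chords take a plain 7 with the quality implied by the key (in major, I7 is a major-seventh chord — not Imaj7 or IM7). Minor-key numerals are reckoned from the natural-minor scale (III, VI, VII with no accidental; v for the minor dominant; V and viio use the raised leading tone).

Stacked in thirds the chord is F#-A-C#-E: a minor seventh chord on F#.
F# is scale degree 4 in C# minor, and a minor seventh chord on that degree is written iv7.

iv7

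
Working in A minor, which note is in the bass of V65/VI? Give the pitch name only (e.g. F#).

The applied chord V65/VI is rooted on C: C-E-G-Bb.
The figure 65 means first inversion — the third is in the bass.

E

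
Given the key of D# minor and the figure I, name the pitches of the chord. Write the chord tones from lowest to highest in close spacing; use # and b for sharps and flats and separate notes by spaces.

D# F## A#

Scale degree 1 in D# minor is D#; here the chord built on it is altered to a major triad. I is the major tonic (Picardy third), borrowed from the parallel major.
So the chord is D#-F##-A#.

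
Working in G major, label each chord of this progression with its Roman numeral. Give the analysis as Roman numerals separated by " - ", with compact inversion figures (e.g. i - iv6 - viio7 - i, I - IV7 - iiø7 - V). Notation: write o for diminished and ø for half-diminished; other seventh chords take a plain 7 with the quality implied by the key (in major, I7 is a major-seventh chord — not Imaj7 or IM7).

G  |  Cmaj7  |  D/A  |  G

I - IV7 - V64 - I

G: root G is the tonic; major triad there is I.
Cmaj7: root C is the subdominant; major seventh chord there is IV7.
D/A: root D is the dominant; major triad there is V64.
G: root G is the tonic; major triad there is I.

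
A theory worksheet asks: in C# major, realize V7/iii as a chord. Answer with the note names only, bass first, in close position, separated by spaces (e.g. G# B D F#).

B# D## F## A#

The slash means an applied dominant: we want the dominant of iii. In C# major, iii is E# minor, and its dominant is built on B#.
Building a dominant seventh chord on B# gives B#-D##-F##-A#.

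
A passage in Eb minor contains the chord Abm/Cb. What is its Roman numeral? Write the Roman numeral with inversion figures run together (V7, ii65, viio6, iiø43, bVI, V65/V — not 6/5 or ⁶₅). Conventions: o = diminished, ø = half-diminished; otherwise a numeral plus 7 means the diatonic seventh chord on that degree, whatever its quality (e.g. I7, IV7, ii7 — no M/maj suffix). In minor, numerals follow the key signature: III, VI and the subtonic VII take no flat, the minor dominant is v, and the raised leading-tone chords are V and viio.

Stacked in thirds the chord is Ab-Cb-Eb: a minor triad on Ab.
Ab is scale degree 4 in Eb minor, and a minor triad on that degree is written iv.
With Cb in the bass the chord is in first inversion, so the figured bass is 6.

iv6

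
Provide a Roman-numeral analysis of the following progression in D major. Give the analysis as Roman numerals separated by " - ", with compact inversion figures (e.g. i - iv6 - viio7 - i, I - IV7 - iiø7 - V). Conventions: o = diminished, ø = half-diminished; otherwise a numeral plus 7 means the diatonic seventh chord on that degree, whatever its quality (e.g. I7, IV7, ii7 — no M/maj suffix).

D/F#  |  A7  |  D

D/F# has root D, degree 1 in D major, so I6.
A7: root A is the dominant; dominant seventh chord there is V7.
D has root D, degree 1 in D major, so I.

I6 - V7 - I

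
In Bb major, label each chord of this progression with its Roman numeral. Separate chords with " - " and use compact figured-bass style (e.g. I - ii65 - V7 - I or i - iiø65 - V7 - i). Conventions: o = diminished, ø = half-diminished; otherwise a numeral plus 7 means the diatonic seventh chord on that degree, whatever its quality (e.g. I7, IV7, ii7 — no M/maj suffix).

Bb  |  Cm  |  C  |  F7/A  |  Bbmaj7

I - ii - V/V - V65 - I7

Bb: root Bb is the tonic; major triad there is I.
Cm: root C is the supertonic; minor triad there is ii.
C: chromatic; C is V of V, so V/V.
F7/A has root F, degree 5 in Bb major, so V65.
Bbmaj7: major seventh chord on Bb = scale degree 1 → I7.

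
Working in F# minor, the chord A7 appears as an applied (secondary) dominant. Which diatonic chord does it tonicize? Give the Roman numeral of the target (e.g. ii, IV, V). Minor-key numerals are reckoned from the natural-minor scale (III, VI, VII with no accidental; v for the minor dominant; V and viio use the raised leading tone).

The chord is a dominant seventh chord on A.
A dominant resolves down a perfect fifth: A → D. In F# minor, D is scale degree 6, i.e. VI.

VI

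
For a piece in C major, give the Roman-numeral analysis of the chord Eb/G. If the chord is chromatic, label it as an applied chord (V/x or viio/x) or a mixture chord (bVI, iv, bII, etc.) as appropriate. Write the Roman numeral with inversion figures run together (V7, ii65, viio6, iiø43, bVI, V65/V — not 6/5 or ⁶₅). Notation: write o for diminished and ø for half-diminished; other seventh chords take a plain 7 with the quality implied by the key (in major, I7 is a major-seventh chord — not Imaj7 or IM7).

Stacked in thirds the chord is Eb-G-Bb: a major triad on Eb.
Eb is the lowered third degree of C major (diatonic 3 would be E). This is a major triad on the lowered third degree, borrowed from the parallel minor.
With G in the bass the chord is in first inversion, so the figured bass is 6.

bIII6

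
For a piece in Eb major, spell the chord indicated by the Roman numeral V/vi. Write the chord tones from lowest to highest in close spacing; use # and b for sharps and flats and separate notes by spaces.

G B D

The slash means an applied dominant: we want the dominant of vi. In Eb major, vi is C minor, and its dominant is built on G.
Building a major triad on G gives G-B-D.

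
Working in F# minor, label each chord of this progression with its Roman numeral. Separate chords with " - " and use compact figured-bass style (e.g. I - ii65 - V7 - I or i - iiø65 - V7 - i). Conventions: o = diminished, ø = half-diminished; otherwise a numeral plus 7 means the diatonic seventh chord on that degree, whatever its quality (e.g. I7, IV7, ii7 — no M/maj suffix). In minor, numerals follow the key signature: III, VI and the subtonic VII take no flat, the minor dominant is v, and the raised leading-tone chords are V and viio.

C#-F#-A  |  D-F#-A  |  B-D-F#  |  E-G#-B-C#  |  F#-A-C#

i64 - VI - iv - v65 - i

C#-F#-A: minor triad on F# = scale degree 1 → i64.
D-F#-A has root D, degree 6 in F# minor, so VI.
B-D-F#: minor triad on B = scale degree 4 → iv.
E-G#-B-C#: root C# is the dominant; minor seventh chord there is v65.
F#-A-C#: root F# is the tonic; minor triad there is i.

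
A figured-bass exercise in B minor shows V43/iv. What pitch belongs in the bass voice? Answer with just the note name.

The applied chord V43/iv is rooted on B: B-D#-F#-A.
The figure 43 means second inversion — the fifth is in the bass.

F#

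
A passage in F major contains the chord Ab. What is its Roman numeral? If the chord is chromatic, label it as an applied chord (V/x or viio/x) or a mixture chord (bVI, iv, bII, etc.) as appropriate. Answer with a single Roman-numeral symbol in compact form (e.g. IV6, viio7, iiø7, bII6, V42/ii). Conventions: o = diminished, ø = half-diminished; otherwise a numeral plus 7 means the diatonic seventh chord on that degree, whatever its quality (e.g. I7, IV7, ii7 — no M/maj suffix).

bIII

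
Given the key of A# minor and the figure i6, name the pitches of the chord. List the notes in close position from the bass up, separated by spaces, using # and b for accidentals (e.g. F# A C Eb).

C# E# A#

In A# minor, scale degree 1 is A#, and the diatonic chord built there is a minor triad.
That chord is spelled A#-C#-E#.
The figured bass 6 indicates first inversion, placing the third (C#) in the bass: C#-E#-A#.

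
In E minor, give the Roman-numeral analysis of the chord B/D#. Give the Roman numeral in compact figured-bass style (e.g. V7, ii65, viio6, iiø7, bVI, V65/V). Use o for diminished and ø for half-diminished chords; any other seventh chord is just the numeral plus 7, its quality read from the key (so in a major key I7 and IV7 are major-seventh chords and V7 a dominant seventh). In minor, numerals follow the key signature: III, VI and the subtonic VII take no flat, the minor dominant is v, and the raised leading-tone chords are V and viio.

The pitches B-D#-F# form a major triad rooted on B.
B is scale degree 5 in E minor, and a major triad on that degree is written V.
With D# in the bass the chord is in first inversion, so the figured bass is 6.

V6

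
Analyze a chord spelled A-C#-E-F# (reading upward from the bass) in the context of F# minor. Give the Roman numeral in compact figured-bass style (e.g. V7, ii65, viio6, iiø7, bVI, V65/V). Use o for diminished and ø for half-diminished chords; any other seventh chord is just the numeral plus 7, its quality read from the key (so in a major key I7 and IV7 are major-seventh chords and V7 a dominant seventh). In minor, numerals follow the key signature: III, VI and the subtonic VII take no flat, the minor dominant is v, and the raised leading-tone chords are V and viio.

i65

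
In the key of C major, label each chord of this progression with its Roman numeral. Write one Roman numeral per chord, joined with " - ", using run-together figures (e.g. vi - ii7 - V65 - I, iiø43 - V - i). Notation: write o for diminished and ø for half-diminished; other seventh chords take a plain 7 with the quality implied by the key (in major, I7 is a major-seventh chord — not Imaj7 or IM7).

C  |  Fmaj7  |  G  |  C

C: root C is the tonic; major triad there is I.
Fmaj7 has root F, degree 4 in C major, so IV7.
G: major triad on G = scale degree 5 → V.
C: root C is the tonic; major triad there is I.

I - IV7 - V - I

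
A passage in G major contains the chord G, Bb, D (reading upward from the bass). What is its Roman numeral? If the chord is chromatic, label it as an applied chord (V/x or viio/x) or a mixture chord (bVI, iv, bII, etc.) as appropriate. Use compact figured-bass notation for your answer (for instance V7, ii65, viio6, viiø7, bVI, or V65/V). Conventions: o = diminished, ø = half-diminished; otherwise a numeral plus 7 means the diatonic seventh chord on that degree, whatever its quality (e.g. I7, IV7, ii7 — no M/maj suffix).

i

The pitches G-Bb-D form a minor triad rooted on G.
G is the first degree of G major. This is the minor tonic, borrowed from the parallel minor.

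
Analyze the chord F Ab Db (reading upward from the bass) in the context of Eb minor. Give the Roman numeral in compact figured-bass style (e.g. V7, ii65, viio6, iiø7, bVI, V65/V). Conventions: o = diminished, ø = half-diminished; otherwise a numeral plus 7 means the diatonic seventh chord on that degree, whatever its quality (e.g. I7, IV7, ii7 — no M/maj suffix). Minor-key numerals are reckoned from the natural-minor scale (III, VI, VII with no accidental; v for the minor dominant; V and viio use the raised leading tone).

VII6

The pitches Db-F-Ab form a major triad rooted on Db.
Db is scale degree 7 in Eb minor, and a major triad on that degree is written VII.
With F in the bass the chord is in first inversion, so the figured bass is 6.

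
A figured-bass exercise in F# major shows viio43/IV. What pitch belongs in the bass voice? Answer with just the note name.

E

The applied chord viio43/IV is rooted on A#: A#-C#-E-G.
The figure 43 means second inversion — the fifth is in the bass.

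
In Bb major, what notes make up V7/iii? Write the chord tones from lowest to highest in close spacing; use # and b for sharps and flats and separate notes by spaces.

A C# E G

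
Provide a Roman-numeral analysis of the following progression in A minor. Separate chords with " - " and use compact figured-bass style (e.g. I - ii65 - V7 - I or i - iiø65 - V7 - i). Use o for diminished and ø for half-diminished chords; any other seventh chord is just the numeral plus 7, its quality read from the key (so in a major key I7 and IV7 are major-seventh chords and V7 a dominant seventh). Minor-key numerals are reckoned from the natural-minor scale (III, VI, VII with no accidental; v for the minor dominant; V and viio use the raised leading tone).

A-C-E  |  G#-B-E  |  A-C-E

i - V6 - i

A-C-E: minor triad on A = scale degree 1 → i.
G#-B-E has root E, degree 5 in A minor, so V6.
A-C-E: minor triad on A = scale degree 1 → i.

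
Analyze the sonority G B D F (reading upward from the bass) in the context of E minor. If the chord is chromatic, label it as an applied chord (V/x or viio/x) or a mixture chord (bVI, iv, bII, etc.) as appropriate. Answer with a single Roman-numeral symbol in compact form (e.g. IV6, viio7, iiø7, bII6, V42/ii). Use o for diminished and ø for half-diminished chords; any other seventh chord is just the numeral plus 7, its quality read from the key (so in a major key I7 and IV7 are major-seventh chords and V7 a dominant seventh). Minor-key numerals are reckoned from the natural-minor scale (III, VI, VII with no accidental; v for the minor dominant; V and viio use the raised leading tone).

The pitches G-B-D-F form a dominant seventh chord rooted on G.
G is not a diatonic chord root with this quality in E minor, but it lies a perfect fifth above C (VI), so the chord functions as an applied dominant of VI.

V7/VI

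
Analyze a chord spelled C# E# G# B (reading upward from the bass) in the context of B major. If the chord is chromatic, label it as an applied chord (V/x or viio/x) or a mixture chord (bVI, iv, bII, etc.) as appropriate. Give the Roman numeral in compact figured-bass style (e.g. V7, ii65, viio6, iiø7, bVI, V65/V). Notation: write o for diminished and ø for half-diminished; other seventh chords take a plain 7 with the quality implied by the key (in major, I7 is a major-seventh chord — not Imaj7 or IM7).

V7/V

The pitches C#-E#-G#-B form a dominant seventh chord rooted on C#.
C# is not a diatonic chord root with this quality in B major, but it lies a perfect fifth above F# (V), so the chord functions as an applied dominant of V.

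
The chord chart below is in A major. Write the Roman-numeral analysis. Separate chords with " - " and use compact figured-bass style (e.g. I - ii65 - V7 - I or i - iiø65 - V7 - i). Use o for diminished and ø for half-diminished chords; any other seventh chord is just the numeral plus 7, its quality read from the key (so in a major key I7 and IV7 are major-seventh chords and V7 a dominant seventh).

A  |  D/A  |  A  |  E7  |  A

A has root A, degree 1 in A major, so I.
D/A has root D, degree 4 in A major, so IV64.
A: root A is the tonic; major triad there is I.
E7: dominant seventh chord on E = scale degree 5 → V7.
A: root A is the tonic; major triad there is I.

I - IV64 - I - V7 - I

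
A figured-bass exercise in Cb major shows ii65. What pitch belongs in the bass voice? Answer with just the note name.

ii in Cb major has root Db; the chord is Db-Fb-Ab-Cb.
The figure 65 means first inversion — the third is in the bass.

Fb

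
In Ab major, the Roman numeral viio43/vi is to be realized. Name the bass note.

The applied chord viio43/vi is rooted on E: E-G-Bb-Db.
The figure 43 means second inversion — the fifth is in the bass.

Bb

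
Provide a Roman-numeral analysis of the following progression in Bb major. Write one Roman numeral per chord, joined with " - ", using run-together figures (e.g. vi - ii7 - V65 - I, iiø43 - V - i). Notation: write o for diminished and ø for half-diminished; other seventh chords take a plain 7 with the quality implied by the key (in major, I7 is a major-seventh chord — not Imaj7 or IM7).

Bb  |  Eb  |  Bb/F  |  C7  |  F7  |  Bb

Bb: root Bb is the tonic; major triad there is I.
Eb: major triad on Eb = scale degree 4 → IV.
Bb/F: major triad on Bb = scale degree 1 → I64.
C7 is the secondary dominant of V (dominant seventh chord on C): V7/V.
F7 has root F, degree 5 in Bb major, so V7.
Bb has root Bb, degree 1 in Bb major, so I.

I - IV - I64 - V7/V - V7 - I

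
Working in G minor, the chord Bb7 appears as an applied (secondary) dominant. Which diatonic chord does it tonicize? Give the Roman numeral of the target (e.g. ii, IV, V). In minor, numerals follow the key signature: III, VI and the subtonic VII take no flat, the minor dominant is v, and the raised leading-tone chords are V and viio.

VI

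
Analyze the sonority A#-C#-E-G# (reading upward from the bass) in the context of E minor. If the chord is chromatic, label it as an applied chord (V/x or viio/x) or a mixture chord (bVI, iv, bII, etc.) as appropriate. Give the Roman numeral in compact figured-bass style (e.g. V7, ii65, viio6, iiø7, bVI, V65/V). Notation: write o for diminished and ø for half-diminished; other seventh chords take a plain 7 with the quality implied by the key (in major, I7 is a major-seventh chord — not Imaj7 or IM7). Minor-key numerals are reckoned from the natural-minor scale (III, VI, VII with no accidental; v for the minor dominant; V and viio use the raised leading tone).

The pitches A#-C#-E-G# form a half-diminished seventh chord rooted on A#.
A# sits a half step below B (V in E minor); a diminished chord there is the applied leading-tone chord of V.

viiø7/V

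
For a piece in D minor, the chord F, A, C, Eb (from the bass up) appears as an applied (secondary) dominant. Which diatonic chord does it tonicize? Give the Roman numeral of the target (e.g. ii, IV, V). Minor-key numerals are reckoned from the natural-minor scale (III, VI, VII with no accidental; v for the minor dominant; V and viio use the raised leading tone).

VI

The chord is a dominant seventh chord on F.
A dominant resolves down a perfect fifth: F → Bb. In D minor, Bb is scale degree 6, i.e. VI.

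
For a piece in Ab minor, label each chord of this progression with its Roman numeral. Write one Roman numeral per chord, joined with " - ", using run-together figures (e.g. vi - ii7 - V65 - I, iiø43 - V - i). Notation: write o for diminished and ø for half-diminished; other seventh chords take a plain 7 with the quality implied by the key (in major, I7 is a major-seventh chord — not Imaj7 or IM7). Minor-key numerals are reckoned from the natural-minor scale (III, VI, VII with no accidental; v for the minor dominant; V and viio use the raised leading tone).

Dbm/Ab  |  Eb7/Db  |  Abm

iv64 - V42 - i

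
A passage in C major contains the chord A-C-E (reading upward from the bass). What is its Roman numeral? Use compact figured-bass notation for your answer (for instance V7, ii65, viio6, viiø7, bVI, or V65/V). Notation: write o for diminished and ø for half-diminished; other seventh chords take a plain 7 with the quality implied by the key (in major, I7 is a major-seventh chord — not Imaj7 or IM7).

vi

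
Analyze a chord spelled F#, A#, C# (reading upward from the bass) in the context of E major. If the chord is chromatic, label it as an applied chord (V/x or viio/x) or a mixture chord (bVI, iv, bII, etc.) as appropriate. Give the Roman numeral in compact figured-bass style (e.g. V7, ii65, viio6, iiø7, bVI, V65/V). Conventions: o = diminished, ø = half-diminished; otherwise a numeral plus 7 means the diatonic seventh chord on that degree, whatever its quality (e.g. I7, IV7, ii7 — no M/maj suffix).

V/V

Stacked in thirds the chord is F#-A#-C#: a major triad on F#.
F# is not a diatonic chord root with this quality in E major, but it lies a perfect fifth above B (V), so the chord functions as an applied dominant of V.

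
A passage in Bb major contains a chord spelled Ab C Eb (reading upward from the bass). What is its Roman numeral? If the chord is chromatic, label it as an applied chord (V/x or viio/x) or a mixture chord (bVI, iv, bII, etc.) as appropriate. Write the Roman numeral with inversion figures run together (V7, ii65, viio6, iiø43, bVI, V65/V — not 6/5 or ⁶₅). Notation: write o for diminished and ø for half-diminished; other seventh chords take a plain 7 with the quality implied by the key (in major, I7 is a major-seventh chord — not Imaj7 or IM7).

Stacked in thirds the chord is Ab-C-Eb: a major triad on Ab.
Ab is the lowered seventh degree of Bb major (diatonic 7 would be A). This is a major triad on the lowered seventh degree (the subtonic), borrowed from the parallel minor.

bVII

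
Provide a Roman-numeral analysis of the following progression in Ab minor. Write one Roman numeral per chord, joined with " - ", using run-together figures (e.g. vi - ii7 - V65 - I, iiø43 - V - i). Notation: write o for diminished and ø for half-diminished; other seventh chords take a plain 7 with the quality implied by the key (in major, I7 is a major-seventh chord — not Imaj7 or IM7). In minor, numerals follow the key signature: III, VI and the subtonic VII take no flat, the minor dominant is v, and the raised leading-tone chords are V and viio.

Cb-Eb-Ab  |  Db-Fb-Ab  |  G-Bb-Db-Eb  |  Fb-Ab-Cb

Cb-Eb-Ab: root Ab is the tonic; minor triad there is i6.
Db-Fb-Ab: minor triad on Db = scale degree 4 → iv.
G-Bb-Db-Eb: dominant seventh chord on Eb = scale degree 5 → V65.
Fb-Ab-Cb: major triad on Fb = scale degree 6 → VI.

i6 - iv - V65 - VI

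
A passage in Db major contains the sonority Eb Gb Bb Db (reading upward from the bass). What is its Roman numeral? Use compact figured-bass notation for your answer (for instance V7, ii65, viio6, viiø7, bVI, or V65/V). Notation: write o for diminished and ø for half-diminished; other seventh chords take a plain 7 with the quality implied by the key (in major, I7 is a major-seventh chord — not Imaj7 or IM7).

ii7

Stacked in thirds the chord is Eb-Gb-Bb-Db: a minor seventh chord on Eb.
Eb is scale degree 2 in Db major, and a minor seventh chord on that degree is written ii7.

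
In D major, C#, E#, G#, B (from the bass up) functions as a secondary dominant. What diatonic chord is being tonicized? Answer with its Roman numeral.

The chord is a dominant seventh chord on C#.
A dominant resolves down a perfect fifth: C# → F#. In D major, F# is scale degree 3, i.e. iii.

iii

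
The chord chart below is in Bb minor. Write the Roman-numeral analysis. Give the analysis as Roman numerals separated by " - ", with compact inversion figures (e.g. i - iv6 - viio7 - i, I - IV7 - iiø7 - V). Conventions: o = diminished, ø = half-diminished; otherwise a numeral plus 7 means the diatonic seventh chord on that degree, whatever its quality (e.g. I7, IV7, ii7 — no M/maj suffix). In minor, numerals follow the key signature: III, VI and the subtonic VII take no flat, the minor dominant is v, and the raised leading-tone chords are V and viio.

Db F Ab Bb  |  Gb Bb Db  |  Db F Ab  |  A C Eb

i65 - VI - III - viio

Db-F-Ab-Bb: root Bb is the tonic; minor seventh chord there is i65.
Gb-Bb-Db: major triad on Gb = scale degree 6 → VI.
Db-F-Ab: root Db is the mediant; major triad there is III.
A-C-Eb has root A, degree 7 in Bb minor, so viio.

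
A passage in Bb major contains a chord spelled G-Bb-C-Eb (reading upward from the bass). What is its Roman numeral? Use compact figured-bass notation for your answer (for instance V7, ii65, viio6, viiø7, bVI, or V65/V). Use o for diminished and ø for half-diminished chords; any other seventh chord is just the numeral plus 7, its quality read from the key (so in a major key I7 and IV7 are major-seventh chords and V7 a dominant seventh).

ii43

The pitches C-Eb-G-Bb form a minor seventh chord rooted on C.
In Bb major, C is the supertonic; the diatonic minor seventh chord there is ii7.
With G in the bass the chord is in second inversion, so the figured bass is 43.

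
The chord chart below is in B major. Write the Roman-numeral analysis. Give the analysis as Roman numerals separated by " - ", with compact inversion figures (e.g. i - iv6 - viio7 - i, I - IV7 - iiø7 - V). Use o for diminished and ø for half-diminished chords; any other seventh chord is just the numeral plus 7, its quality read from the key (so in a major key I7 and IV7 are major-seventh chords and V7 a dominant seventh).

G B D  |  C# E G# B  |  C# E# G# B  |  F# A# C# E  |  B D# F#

G-B-D: G with this quality isn't in the key; it's bVI, borrowed from the parallel minor.
C#-E-G#-B has root C#, degree 2 in B major, so ii7.
C#-E#-G#-B: a dominant seventh chord on C#, the applied dominant of V → V7/V.
F#-A#-C#-E has root F#, degree 5 in B major, so V7.
B-D#-F#: root B is the tonic; major triad there is I.

bVI - ii7 - V7/V - V7 - I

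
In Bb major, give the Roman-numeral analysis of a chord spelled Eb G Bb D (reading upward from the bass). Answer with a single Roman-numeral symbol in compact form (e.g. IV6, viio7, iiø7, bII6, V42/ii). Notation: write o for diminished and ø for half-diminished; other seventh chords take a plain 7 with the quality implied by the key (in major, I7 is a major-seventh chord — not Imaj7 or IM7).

The pitches Eb-G-Bb-D form a major seventh chord rooted on Eb.
Eb is scale degree 4 in Bb major, and a major seventh chord on that degree is written IV7.

IV7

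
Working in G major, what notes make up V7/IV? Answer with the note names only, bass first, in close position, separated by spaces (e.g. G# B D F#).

G B D F

The slash means an applied dominant: we want the dominant of IV. In G major, IV is C major, and its dominant is built on G.
Building a dominant seventh chord on G gives G-B-D-F.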